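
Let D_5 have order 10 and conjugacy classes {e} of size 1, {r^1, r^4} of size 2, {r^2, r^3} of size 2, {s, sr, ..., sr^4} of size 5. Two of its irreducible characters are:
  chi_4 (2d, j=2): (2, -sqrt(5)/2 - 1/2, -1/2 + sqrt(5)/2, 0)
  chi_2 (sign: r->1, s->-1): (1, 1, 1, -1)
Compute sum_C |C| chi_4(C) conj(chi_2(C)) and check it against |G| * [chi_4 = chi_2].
Sum = 0; so <chi_4, chi_2> = 0 (distinct irreducibles are orthogonal).

Compute term by term over conjugacy classes (|C| * chi_4(C) * conj(chi_2(C))):
  1*(2)*conj(1) + 2*(-sqrt(5)/2 - 1/2)*conj(1) + 2*(-1/2 + sqrt(5)/2)*conj(1) + 5*(0)*conj(-1)
  = (2) + (-sqrt(5) - 1) + (-1 + sqrt(5)) + (0)
  = 0.
Dividing by |G| = 10 gives 0/10 = 0, matching the row-orthogonality relation <chi_4, chi_2> = [chi_4 = chi_2].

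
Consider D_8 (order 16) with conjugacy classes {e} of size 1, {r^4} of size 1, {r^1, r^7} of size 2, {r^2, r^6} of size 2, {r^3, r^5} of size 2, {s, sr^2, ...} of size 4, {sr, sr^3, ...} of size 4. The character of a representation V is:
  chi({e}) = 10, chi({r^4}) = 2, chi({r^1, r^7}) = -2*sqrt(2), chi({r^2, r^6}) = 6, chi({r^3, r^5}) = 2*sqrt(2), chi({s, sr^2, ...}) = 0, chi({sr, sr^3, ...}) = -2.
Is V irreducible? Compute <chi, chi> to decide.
Not irreducible (reducible): <chi, chi> = 14 > 1.

Working: <chi, chi> = (1/|G|) sum_C |C| * |chi(C)|^2 = (1/16)[1*|10|^2 + 1*|2|^2 + 2*|-2*sqrt(2)|^2 + 2*|6|^2 + 2*|2*sqrt(2)|^2 + 4*|0|^2 + 4*|-2|^2]
  = (1/16)[(100) + (4) + (16) + (72) + (16) + (0) + (16)] = 224/16 = 14.
A character is irreducible iff <chi, chi> = 1, so this representation is reducible.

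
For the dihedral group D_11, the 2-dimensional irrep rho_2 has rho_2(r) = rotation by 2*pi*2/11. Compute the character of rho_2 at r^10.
chi_{rho_2}(r^10) = 2*cos(2*pi*2*10/11) = 2*cos(4*pi/11)

Working: rho_2(r^10) is rotation by angle 2*pi*2*10/11, whose trace is 2*cos(2*pi*2*10/11) = 2*cos(4*pi/11).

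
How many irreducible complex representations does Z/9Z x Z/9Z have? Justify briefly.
81

Argument: The number of irreducible complex representations of a finite group equals its number of conjugacy classes. Z/9Z x Z/9Z is abelian of order 81, so every element is its own conjugacy class: 81 classes, so Z/9Z x Z/9Z (order 81) has exactly 81 irreducible complex representations.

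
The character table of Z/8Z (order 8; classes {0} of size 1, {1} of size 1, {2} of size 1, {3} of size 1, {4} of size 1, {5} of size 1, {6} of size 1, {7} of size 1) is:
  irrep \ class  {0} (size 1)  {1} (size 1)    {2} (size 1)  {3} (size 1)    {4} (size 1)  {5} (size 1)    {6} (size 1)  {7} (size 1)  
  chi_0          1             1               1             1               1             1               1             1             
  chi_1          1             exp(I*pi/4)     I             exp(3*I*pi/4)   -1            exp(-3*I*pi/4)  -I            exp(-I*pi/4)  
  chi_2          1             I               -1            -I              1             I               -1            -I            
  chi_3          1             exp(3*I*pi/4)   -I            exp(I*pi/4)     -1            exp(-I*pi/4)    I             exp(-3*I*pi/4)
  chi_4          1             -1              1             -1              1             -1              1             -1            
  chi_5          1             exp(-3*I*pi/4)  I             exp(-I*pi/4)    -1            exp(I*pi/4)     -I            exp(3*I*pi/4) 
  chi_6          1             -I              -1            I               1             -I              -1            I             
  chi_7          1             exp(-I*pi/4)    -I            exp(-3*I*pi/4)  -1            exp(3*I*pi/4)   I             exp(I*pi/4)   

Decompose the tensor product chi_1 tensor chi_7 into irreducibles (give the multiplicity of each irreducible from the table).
chi_1 tensor chi_7 = chi_0 (all other irreducibles have multiplicity 0).

Details: The character of a tensor product is the pointwise product (chi_1 * chi_7)(C) = chi_1(C) * chi_7(C):
  {0}: (1)*(1), {1}: (exp(I*pi/4))*(exp(-I*pi/4)), {2}: (I)*(-I), {3}: (exp(3*I*pi/4))*(exp(-3*I*pi/4)), {4}: (-1)*(-1), {5}: (exp(-3*I*pi/4))*(exp(3*I*pi/4)), {6}: (-I)*(I), {7}: (exp(-I*pi/4))*(exp(I*pi/4))
so (chi_1 * chi_7) takes values
  {0} -> 1, {1} -> 1, {2} -> 1, {3} -> 1, {4} -> 1, {5} -> 1, {6} -> 1, {7} -> 1.
Now take the inner product of this character with each irreducible chi from the table, <chi_1*chi_7, chi> = (1/8) sum_C |C| (chi_1*chi_7)(C) conj(chi(C)):
  <chi_1*chi_7, chi_0> = (1/8)[1*(1)*conj(1) + 1*(1)*conj(1) + 1*(1)*conj(1) + 1*(1)*conj(1) + 1*(1)*conj(1) + 1*(1)*conj(1) + 1*(1)*conj(1) + 1*(1)*conj(1)]
      = (1/8)[(1) + (1) + (1) + (1) + (1) + (1) + (1) + (1)] = 8/8 = 1
  <chi_1*chi_7, chi_1> = (1/8)[1*(1)*conj(1) + 1*(1)*conj(exp(I*pi/4)) + 1*(1)*conj(I) + 1*(1)*conj(exp(3*I*pi/4)) + 1*(1)*conj(-1) + 1*(1)*conj(exp(-3*I*pi/4)) + 1*(1)*conj(-I) + 1*(1)*conj(exp(-I*pi/4))]
      = (1/8)[(1) + (exp(-I*pi/4)) + (-I) + (exp(-3*I*pi/4)) + (-1) + (exp(3*I*pi/4)) + (I) + (exp(I*pi/4))] = 0/8 = 0
  <chi_1*chi_7, chi_2> = (1/8)[1*(1)*conj(1) + 1*(1)*conj(I) + 1*(1)*conj(-1) + 1*(1)*conj(-I) + 1*(1)*conj(1) + 1*(1)*conj(I) + 1*(1)*conj(-1) + 1*(1)*conj(-I)]
      = (1/8)[(1) + (-I) + (-1) + (I) + (1) + (-I) + (-1) + (I)] = 0/8 = 0
  <chi_1*chi_7, chi_3> = (1/8)[1*(1)*conj(1) + 1*(1)*conj(exp(3*I*pi/4)) + 1*(1)*conj(-I) + 1*(1)*conj(exp(I*pi/4)) + 1*(1)*conj(-1) + 1*(1)*conj(exp(-I*pi/4)) + 1*(1)*conj(I) + 1*(1)*conj(exp(-3*I*pi/4))]
      = (1/8)[(1) + (exp(-3*I*pi/4)) + (I) + (exp(-I*pi/4)) + (-1) + (exp(I*pi/4)) + (-I) + (exp(3*I*pi/4))] = 0/8 = 0
  <chi_1*chi_7, chi_4> = (1/8)[1*(1)*conj(1) + 1*(1)*conj(-1) + 1*(1)*conj(1) + 1*(1)*conj(-1) + 1*(1)*conj(1) + 1*(1)*conj(-1) + 1*(1)*conj(1) + 1*(1)*conj(-1)]
      = (1/8)[(1) + (-1) + (1) + (-1) + (1) + (-1) + (1) + (-1)] = 0/8 = 0
  <chi_1*chi_7, chi_5> = (1/8)[1*(1)*conj(1) + 1*(1)*conj(exp(-3*I*pi/4)) + 1*(1)*conj(I) + 1*(1)*conj(exp(-I*pi/4)) + 1*(1)*conj(-1) + 1*(1)*conj(exp(I*pi/4)) + 1*(1)*conj(-I) + 1*(1)*conj(exp(3*I*pi/4))]
      = (1/8)[(1) + (exp(3*I*pi/4)) + (-I) + (exp(I*pi/4)) + (-1) + (exp(-I*pi/4)) + (I) + (exp(-3*I*pi/4))] = 0/8 = 0
  <chi_1*chi_7, chi_6> = (1/8)[1*(1)*conj(1) + 1*(1)*conj(-I) + 1*(1)*conj(-1) + 1*(1)*conj(I) + 1*(1)*conj(1) + 1*(1)*conj(-I) + 1*(1)*conj(-1) + 1*(1)*conj(I)]
      = (1/8)[(1) + (I) + (-1) + (-I) + (1) + (I) + (-1) + (-I)] = 0/8 = 0
  <chi_1*chi_7, chi_7> = (1/8)[1*(1)*conj(1) + 1*(1)*conj(exp(-I*pi/4)) + 1*(1)*conj(-I) + 1*(1)*conj(exp(-3*I*pi/4)) + 1*(1)*conj(-1) + 1*(1)*conj(exp(3*I*pi/4)) + 1*(1)*conj(I) + 1*(1)*conj(exp(I*pi/4))]
      = (1/8)[(1) + (exp(I*pi/4)) + (I) + (exp(3*I*pi/4)) + (-1) + (exp(-3*I*pi/4)) + (-I) + (exp(-I*pi/4))] = 0/8 = 0
(Exp terms are combined using exp(i*s)*conj(exp(i*t)) = exp(i*(s-t)), and sums of them are collapsed using the identity that for every m > 1 the m distinct m-th roots of unity sum to 0, e.g. 1 + exp(2*I*pi/3) + exp(-2*I*pi/3) = 0.)
Hence the multiplicities are chi_0: 1. Dimension check: dim(chi_1)*dim(chi_7) = 1*1 = 1 and sum (mult * dim) = 1*1 = 1.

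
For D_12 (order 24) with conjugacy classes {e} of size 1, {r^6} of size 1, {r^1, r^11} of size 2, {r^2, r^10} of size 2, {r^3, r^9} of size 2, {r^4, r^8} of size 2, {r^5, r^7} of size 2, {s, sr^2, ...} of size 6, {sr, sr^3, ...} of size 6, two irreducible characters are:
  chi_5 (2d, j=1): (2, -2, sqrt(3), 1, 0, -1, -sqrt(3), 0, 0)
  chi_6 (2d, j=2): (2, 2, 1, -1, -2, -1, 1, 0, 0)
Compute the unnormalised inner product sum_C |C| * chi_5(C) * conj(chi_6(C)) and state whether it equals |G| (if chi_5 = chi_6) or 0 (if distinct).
Sum = 0; so <chi_5, chi_6> = 0 (distinct irreducibles are orthogonal).

Proof sketch: Compute term by term over conjugacy classes (|C| * chi_5(C) * conj(chi_6(C))):
  1*(2)*conj(2) + 1*(-2)*conj(2) + 2*(sqrt(3))*conj(1) + 2*(1)*conj(-1) + 2*(0)*conj(-2) + 2*(-1)*conj(-1) + 2*(-sqrt(3))*conj(1) + 6*(0)*conj(0) + 6*(0)*conj(0)
  = (4) + (-4) + (2*sqrt(3)) + (-2) + (0) + (2) + (-2*sqrt(3)) + (0) + (0)
  = 0.
Dividing by |G| = 24 gives 0/24 = 0, matching the row-orthogonality relation <chi_5, chi_6> = [chi_5 = chi_6].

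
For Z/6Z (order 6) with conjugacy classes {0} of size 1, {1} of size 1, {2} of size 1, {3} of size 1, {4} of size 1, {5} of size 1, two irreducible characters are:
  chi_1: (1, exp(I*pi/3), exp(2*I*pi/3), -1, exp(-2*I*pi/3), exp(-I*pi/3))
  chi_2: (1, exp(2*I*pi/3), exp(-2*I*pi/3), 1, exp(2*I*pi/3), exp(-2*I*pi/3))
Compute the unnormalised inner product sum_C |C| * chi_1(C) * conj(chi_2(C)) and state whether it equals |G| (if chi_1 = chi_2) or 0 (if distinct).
Sum = 0; so <chi_1, chi_2> = 0 (distinct irreducibles are orthogonal).

Justification: Compute term by term over conjugacy classes (|C| * chi_1(C) * conj(chi_2(C))):
  1*(1)*conj(1) + 1*(exp(I*pi/3))*conj(exp(2*I*pi/3)) + 1*(exp(2*I*pi/3))*conj(exp(-2*I*pi/3)) + 1*(-1)*conj(1) + 1*(exp(-2*I*pi/3))*conj(exp(2*I*pi/3)) + 1*(exp(-I*pi/3))*conj(exp(-2*I*pi/3))
  = (1) + (exp(-I*pi/3)) + (exp(-2*I*pi/3)) + (-1) + (exp(2*I*pi/3)) + (exp(I*pi/3))
  = 0.
(Exp terms are combined using exp(i*s)*conj(exp(i*t)) = exp(i*(s-t)), and sums of them are collapsed using the identity that for every m > 1 the m distinct m-th roots of unity sum to 0, e.g. 1 + exp(2*I*pi/3) + exp(-2*I*pi/3) = 0.)
Dividing by |G| = 6 gives 0/6 = 0, matching the row-orthogonality relation <chi_1, chi_2> = [chi_1 = chi_2].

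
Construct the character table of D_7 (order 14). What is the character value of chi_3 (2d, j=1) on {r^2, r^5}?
Conjugacy classes: {e} of size 1, {r^1, r^6} of size 2, {r^2, r^5} of size 2, {r^3, r^4} of size 2, {s, sr, ..., sr^6} of size 7.
Character table:
  irrep \ class              {e} (size 1)  {r^1, r^6} (size 2)  {r^2, r^5} (size 2)  {r^3, r^4} (size 2)  {s, sr, ..., sr^6} (size 7)
  chi_1 (triv)               1             1                    1                    1                    1                          
  chi_2 (sign: r->1, s->-1)  1             1                    1                    1                    -1                         
  chi_3 (2d, j=1)            2             2*cos(2*pi/7)        -2*cos(3*pi/7)       -2*cos(pi/7)         0                          
  chi_4 (2d, j=2)            2             -2*cos(3*pi/7)       -2*cos(pi/7)         2*cos(2*pi/7)        0                          
  chi_5 (2d, j=3)            2             -2*cos(pi/7)         2*cos(2*pi/7)        -2*cos(3*pi/7)       0                          

Spot check: chi_3 (2d, j=1) on {r^2, r^5} = -2*cos(3*pi/7).

Why: D_7 has order 2*7 = 14 with 5 conjugacy classes, hence 5 irreducibles. Sum of squared dims 1 + 1 + 4 + 4 + 4 = 14 = |G|. Linear characters come from the abelianisation; the 2-dimensional irreps have character r^k -> 2*cos(2*pi*j*k/7), reflections -> 0.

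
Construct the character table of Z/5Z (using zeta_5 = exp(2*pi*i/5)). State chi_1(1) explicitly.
Character table of Z/5Z (irreps indexed chi_0,...,chi_4 with chi_k(m) = zeta_5^(k*m), zeta_5 = exp(2*pi*i/5)):
  irrep \ class  {0} (size 1)  {1} (size 1)    {2} (size 1)    {3} (size 1)    {4} (size 1)  
  chi_0          1             1               1               1               1             
  chi_1          1             exp(2*I*pi/5)   exp(4*I*pi/5)   exp(-4*I*pi/5)  exp(-2*I*pi/5)
  chi_2          1             exp(4*I*pi/5)   exp(-2*I*pi/5)  exp(2*I*pi/5)   exp(-4*I*pi/5)
  chi_3          1             exp(-4*I*pi/5)  exp(2*I*pi/5)   exp(-2*I*pi/5)  exp(4*I*pi/5) 
  chi_4          1             exp(-2*I*pi/5)  exp(-4*I*pi/5)  exp(4*I*pi/5)   exp(2*I*pi/5) 

Spot check: chi_1(1) = zeta_5^(1*1) = zeta_5^1 = exp(2*I*pi/5).

Reasoning: Z/5Z is abelian, so all 5 irreducible complex representations are 1-dimensional. They are given by chi_k(m) = zeta_5^(k*m) for k = 0,...,4. Row orthogonality: sum_m chi_k(m) conj(chi_l(m)) = 5 * [k = l].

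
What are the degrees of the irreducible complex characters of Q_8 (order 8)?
Dimensions: 1, 1, 1, 1, 2

Why: There are 5 irreducibles (= number of conjugacy classes). Their dimensions d_i satisfy sum d_i^2 = |G| = 8: 1 + 1 + 1 + 1 + 4 = 8.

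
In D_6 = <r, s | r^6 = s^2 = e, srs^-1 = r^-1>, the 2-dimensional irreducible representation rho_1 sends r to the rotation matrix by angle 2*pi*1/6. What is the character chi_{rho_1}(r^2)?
chi_{rho_1}(r^2) = 2*cos(2*pi*1*2/6) = -1

Why: rho_1(r^2) is rotation by angle 2*pi*1*2/6, whose trace is 2*cos(2*pi*1*2/6) = -1.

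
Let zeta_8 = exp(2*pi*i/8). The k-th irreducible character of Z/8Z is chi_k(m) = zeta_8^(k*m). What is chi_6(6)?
chi_6(6) = zeta_8^36 = -1

Justification: chi_6(6) = zeta_8^(6*6) = zeta_8^36. Since zeta_8^8 = 1, this equals zeta_8^4 = exp(2*pi*i*4/8) = -1.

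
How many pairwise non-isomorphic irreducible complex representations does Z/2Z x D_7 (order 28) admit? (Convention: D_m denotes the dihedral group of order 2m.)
10

Derivation: The number of irreducible complex representations of a finite group equals its number of conjugacy classes. For a direct product, #classes(G x H) = #classes(G) * #classes(H). Z/2Z has 2 classes (abelian), D_7 has 5 classes, so 2 * 5 = 10, so Z/2Z x D_7 (order 28) has exactly 10 irreducible complex representations.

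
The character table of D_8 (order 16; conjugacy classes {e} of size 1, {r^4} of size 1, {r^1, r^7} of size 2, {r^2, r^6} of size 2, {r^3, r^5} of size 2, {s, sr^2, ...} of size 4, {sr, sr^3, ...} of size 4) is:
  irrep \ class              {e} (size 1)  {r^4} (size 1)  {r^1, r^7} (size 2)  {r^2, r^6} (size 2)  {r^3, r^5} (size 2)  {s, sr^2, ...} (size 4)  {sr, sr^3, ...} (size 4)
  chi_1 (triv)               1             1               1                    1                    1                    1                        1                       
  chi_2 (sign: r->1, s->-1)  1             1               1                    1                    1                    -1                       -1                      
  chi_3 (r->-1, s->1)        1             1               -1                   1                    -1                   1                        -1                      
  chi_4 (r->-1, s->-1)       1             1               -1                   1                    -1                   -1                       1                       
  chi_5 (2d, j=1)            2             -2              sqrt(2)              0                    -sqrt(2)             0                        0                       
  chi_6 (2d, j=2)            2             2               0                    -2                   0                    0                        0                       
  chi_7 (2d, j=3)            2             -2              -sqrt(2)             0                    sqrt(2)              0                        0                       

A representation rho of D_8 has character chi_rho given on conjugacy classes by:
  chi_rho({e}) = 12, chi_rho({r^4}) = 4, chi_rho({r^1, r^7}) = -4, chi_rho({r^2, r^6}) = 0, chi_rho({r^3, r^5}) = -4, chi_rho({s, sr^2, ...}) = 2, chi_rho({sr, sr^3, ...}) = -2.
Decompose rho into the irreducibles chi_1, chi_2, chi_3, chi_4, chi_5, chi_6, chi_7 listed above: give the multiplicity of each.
Multiplicities: chi_1: 0, chi_2: 0, chi_3: 3, chi_4: 1, chi_5: 1, chi_6: 2, chi_7: 1.

Working: Use <chi_rho, chi> = (1/|G|) sum_C |C| * chi_rho(C) * conj(chi(C)) with |G| = 16 for each irreducible chi in the table:
  <chi_rho, chi_1> = (1/16)[1*(12)*conj(1) + 1*(4)*conj(1) + 2*(-4)*conj(1) + 2*(0)*conj(1) + 2*(-4)*conj(1) + 4*(2)*conj(1) + 4*(-2)*conj(1)]
      = (1/16)[(12) + (4) + (-8) + (0) + (-8) + (8) + (-8)] = 0/16 = 0
  <chi_rho, chi_2> = (1/16)[1*(12)*conj(1) + 1*(4)*conj(1) + 2*(-4)*conj(1) + 2*(0)*conj(1) + 2*(-4)*conj(1) + 4*(2)*conj(-1) + 4*(-2)*conj(-1)]
      = (1/16)[(12) + (4) + (-8) + (0) + (-8) + (-8) + (8)] = 0/16 = 0
  <chi_rho, chi_3> = (1/16)[1*(12)*conj(1) + 1*(4)*conj(1) + 2*(-4)*conj(-1) + 2*(0)*conj(1) + 2*(-4)*conj(-1) + 4*(2)*conj(1) + 4*(-2)*conj(-1)]
      = (1/16)[(12) + (4) + (8) + (0) + (8) + (8) + (8)] = 48/16 = 3
  <chi_rho, chi_4> = (1/16)[1*(12)*conj(1) + 1*(4)*conj(1) + 2*(-4)*conj(-1) + 2*(0)*conj(1) + 2*(-4)*conj(-1) + 4*(2)*conj(-1) + 4*(-2)*conj(1)]
      = (1/16)[(12) + (4) + (8) + (0) + (8) + (-8) + (-8)] = 16/16 = 1
  <chi_rho, chi_5> = (1/16)[1*(12)*conj(2) + 1*(4)*conj(-2) + 2*(-4)*conj(sqrt(2)) + 2*(0)*conj(0) + 2*(-4)*conj(-sqrt(2)) + 4*(2)*conj(0) + 4*(-2)*conj(0)]
      = (1/16)[(24) + (-8) + (-8*sqrt(2)) + (0) + (8*sqrt(2)) + (0) + (0)] = 16/16 = 1
  <chi_rho, chi_6> = (1/16)[1*(12)*conj(2) + 1*(4)*conj(2) + 2*(-4)*conj(0) + 2*(0)*conj(-2) + 2*(-4)*conj(0) + 4*(2)*conj(0) + 4*(-2)*conj(0)]
      = (1/16)[(24) + (8) + (0) + (0) + (0) + (0) + (0)] = 32/16 = 2
  <chi_rho, chi_7> = (1/16)[1*(12)*conj(2) + 1*(4)*conj(-2) + 2*(-4)*conj(-sqrt(2)) + 2*(0)*conj(0) + 2*(-4)*conj(sqrt(2)) + 4*(2)*conj(0) + 4*(-2)*conj(0)]
      = (1/16)[(24) + (-8) + (8*sqrt(2)) + (0) + (-8*sqrt(2)) + (0) + (0)] = 16/16 = 1
Dimension check: dim(rho) = sum (mult * dim) = 0*1 + 0*1 + 3*1 + 1*1 + 1*2 + 2*2 + 1*2 = 12 = chi_rho(e) = 12.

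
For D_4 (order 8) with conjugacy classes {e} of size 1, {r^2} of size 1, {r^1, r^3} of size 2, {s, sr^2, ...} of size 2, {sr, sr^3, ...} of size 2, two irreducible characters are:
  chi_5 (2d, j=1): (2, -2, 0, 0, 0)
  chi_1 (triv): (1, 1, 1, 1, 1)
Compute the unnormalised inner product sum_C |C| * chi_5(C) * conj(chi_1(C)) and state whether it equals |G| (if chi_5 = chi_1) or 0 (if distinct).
Sum = 0; so <chi_5, chi_1> = 0 (distinct irreducibles are orthogonal).

Reasoning: Compute term by term over conjugacy classes (|C| * chi_5(C) * conj(chi_1(C))):
  1*(2)*conj(1) + 1*(-2)*conj(1) + 2*(0)*conj(1) + 2*(0)*conj(1) + 2*(0)*conj(1)
  = (2) + (-2) + (0) + (0) + (0)
  = 0.
Dividing by |G| = 8 gives 0/8 = 0, matching the row-orthogonality relation <chi_5, chi_1> = [chi_5 = chi_1].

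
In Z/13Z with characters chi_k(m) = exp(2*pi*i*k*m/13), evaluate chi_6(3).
chi_6(3) = zeta_13^18 = exp(10*I*pi/13)

chi_6(3) = zeta_13^(6*3) = zeta_13^18. Since zeta_13^13 = 1, this equals zeta_13^5 = exp(2*pi*i*5/13) = exp(10*I*pi/13).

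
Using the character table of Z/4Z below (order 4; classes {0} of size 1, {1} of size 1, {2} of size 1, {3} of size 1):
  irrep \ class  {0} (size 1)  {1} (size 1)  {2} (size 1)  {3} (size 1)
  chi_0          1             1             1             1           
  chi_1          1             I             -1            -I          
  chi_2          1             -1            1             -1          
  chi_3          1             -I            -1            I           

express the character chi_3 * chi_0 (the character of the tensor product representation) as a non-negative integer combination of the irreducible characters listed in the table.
chi_3 tensor chi_0 = chi_3 (all other irreducibles have multiplicity 0).

Solution. The character of a tensor product is the pointwise product (chi_3 * chi_0)(C) = chi_3(C) * chi_0(C):
  {0}: (1)*(1), {1}: (-I)*(1), {2}: (-1)*(1), {3}: (I)*(1)
so (chi_3 * chi_0) takes values
  {0} -> 1, {1} -> -I, {2} -> -1, {3} -> I.
Now take the inner product of this character with each irreducible chi from the table, <chi_3*chi_0, chi> = (1/4) sum_C |C| (chi_3*chi_0)(C) conj(chi(C)):
  <chi_3*chi_0, chi_0> = (1/4)[1*(1)*conj(1) + 1*(-I)*conj(1) + 1*(-1)*conj(1) + 1*(I)*conj(1)]
      = (1/4)[(1) + (-I) + (-1) + (I)] = 0/4 = 0
  <chi_3*chi_0, chi_1> = (1/4)[1*(1)*conj(1) + 1*(-I)*conj(I) + 1*(-1)*conj(-1) + 1*(I)*conj(-I)]
      = (1/4)[(1) + (-1) + (1) + (-1)] = 0/4 = 0
  <chi_3*chi_0, chi_2> = (1/4)[1*(1)*conj(1) + 1*(-I)*conj(-1) + 1*(-1)*conj(1) + 1*(I)*conj(-1)]
      = (1/4)[(1) + (I) + (-1) + (-I)] = 0/4 = 0
  <chi_3*chi_0, chi_3> = (1/4)[1*(1)*conj(1) + 1*(-I)*conj(-I) + 1*(-1)*conj(-1) + 1*(I)*conj(I)]
      = (1/4)[(1) + (1) + (1) + (1)] = 4/4 = 1
(Exp terms are combined using exp(i*s)*conj(exp(i*t)) = exp(i*(s-t)), and sums of them are collapsed using the identity that for every m > 1 the m distinct m-th roots of unity sum to 0, e.g. 1 + exp(2*I*pi/3) + exp(-2*I*pi/3) = 0.)
Hence the multiplicities are chi_3: 1. Dimension check: dim(chi_3)*dim(chi_0) = 1*1 = 1 and sum (mult * dim) = 1*1 = 1.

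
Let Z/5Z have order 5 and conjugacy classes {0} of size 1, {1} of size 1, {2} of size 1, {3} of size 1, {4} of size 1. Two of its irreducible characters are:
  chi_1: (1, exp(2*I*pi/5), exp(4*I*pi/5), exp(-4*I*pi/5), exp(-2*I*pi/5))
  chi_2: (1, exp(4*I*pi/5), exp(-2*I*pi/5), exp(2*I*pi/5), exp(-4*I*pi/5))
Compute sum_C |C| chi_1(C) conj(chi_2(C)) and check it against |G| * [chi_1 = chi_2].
Sum = 0; so <chi_1, chi_2> = 0 (distinct irreducibles are orthogonal).

Reasoning: Compute term by term over conjugacy classes (|C| * chi_1(C) * conj(chi_2(C))):
  1*(1)*conj(1) + 1*(exp(2*I*pi/5))*conj(exp(4*I*pi/5)) + 1*(exp(4*I*pi/5))*conj(exp(-2*I*pi/5)) + 1*(exp(-4*I*pi/5))*conj(exp(2*I*pi/5)) + 1*(exp(-2*I*pi/5))*conj(exp(-4*I*pi/5))
  = (1) + (exp(-2*I*pi/5)) + (exp(-4*I*pi/5)) + (exp(4*I*pi/5)) + (exp(2*I*pi/5))
  = 0.
(Exp terms are combined using exp(i*s)*conj(exp(i*t)) = exp(i*(s-t)), and sums of them are collapsed using the identity that for every m > 1 the m distinct m-th roots of unity sum to 0, e.g. 1 + exp(2*I*pi/3) + exp(-2*I*pi/3) = 0.)
Dividing by |G| = 5 gives 0/5 = 0, matching the row-orthogonality relation <chi_1, chi_2> = [chi_1 = chi_2].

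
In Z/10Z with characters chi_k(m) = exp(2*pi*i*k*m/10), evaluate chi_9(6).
chi_9(6) = zeta_10^54 = exp(4*I*pi/5)

Why: chi_9(6) = zeta_10^(9*6) = zeta_10^54. Since zeta_10^10 = 1, this equals zeta_10^4 = exp(2*pi*i*4/10) = exp(4*I*pi/5).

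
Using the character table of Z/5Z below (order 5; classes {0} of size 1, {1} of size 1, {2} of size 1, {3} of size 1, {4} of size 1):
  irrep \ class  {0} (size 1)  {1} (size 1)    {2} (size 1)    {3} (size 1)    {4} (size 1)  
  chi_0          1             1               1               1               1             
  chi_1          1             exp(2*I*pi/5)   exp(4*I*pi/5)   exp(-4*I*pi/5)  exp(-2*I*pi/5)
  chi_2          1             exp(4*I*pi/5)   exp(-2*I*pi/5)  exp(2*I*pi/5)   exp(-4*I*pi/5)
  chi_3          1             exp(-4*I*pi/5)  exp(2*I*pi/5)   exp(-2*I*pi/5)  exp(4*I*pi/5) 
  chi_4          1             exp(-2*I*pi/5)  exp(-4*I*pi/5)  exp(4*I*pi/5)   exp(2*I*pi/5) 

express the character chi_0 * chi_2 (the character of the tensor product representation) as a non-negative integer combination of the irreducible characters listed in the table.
chi_0 tensor chi_2 = chi_2 (all other irreducibles have multiplicity 0).

Why: The character of a tensor product is the pointwise product (chi_0 * chi_2)(C) = chi_0(C) * chi_2(C):
  {0}: (1)*(1), {1}: (1)*(exp(4*I*pi/5)), {2}: (1)*(exp(-2*I*pi/5)), {3}: (1)*(exp(2*I*pi/5)), {4}: (1)*(exp(-4*I*pi/5))
so (chi_0 * chi_2) takes values
  {0} -> 1, {1} -> exp(4*I*pi/5), {2} -> exp(-2*I*pi/5), {3} -> exp(2*I*pi/5), {4} -> exp(-4*I*pi/5).
Now take the inner product of this character with each irreducible chi from the table, <chi_0*chi_2, chi> = (1/5) sum_C |C| (chi_0*chi_2)(C) conj(chi(C)):
  <chi_0*chi_2, chi_0> = (1/5)[1*(1)*conj(1) + 1*(exp(4*I*pi/5))*conj(1) + 1*(exp(-2*I*pi/5))*conj(1) + 1*(exp(2*I*pi/5))*conj(1) + 1*(exp(-4*I*pi/5))*conj(1)]
      = (1/5)[(1) + (exp(4*I*pi/5)) + (exp(-2*I*pi/5)) + (exp(2*I*pi/5)) + (exp(-4*I*pi/5))] = 0/5 = 0
  <chi_0*chi_2, chi_1> = (1/5)[1*(1)*conj(1) + 1*(exp(4*I*pi/5))*conj(exp(2*I*pi/5)) + 1*(exp(-2*I*pi/5))*conj(exp(4*I*pi/5)) + 1*(exp(2*I*pi/5))*conj(exp(-4*I*pi/5)) + 1*(exp(-4*I*pi/5))*conj(exp(-2*I*pi/5))]
      = (1/5)[(1) + (exp(2*I*pi/5)) + (exp(4*I*pi/5)) + (exp(-4*I*pi/5)) + (exp(-2*I*pi/5))] = 0/5 = 0
  <chi_0*chi_2, chi_2> = (1/5)[1*(1)*conj(1) + 1*(exp(4*I*pi/5))*conj(exp(4*I*pi/5)) + 1*(exp(-2*I*pi/5))*conj(exp(-2*I*pi/5)) + 1*(exp(2*I*pi/5))*conj(exp(2*I*pi/5)) + 1*(exp(-4*I*pi/5))*conj(exp(-4*I*pi/5))]
      = (1/5)[(1) + (1) + (1) + (1) + (1)] = 5/5 = 1
  <chi_0*chi_2, chi_3> = (1/5)[1*(1)*conj(1) + 1*(exp(4*I*pi/5))*conj(exp(-4*I*pi/5)) + 1*(exp(-2*I*pi/5))*conj(exp(2*I*pi/5)) + 1*(exp(2*I*pi/5))*conj(exp(-2*I*pi/5)) + 1*(exp(-4*I*pi/5))*conj(exp(4*I*pi/5))]
      = (1/5)[(1) + (exp(-2*I*pi/5)) + (exp(-4*I*pi/5)) + (exp(4*I*pi/5)) + (exp(2*I*pi/5))] = 0/5 = 0
  <chi_0*chi_2, chi_4> = (1/5)[1*(1)*conj(1) + 1*(exp(4*I*pi/5))*conj(exp(-2*I*pi/5)) + 1*(exp(-2*I*pi/5))*conj(exp(-4*I*pi/5)) + 1*(exp(2*I*pi/5))*conj(exp(4*I*pi/5)) + 1*(exp(-4*I*pi/5))*conj(exp(2*I*pi/5))]
      = (1/5)[(1) + (exp(-4*I*pi/5)) + (exp(2*I*pi/5)) + (exp(-2*I*pi/5)) + (exp(4*I*pi/5))] = 0/5 = 0
(Exp terms are combined using exp(i*s)*conj(exp(i*t)) = exp(i*(s-t)), and sums of them are collapsed using the identity that for every m > 1 the m distinct m-th roots of unity sum to 0, e.g. 1 + exp(2*I*pi/3) + exp(-2*I*pi/3) = 0.)
Hence the multiplicities are chi_2: 1. Dimension check: dim(chi_0)*dim(chi_2) = 1*1 = 1 and sum (mult * dim) = 1*1 = 1.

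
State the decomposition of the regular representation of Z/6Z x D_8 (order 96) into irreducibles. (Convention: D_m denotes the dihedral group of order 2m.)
Each irreducible V_i of dimension d_i appears with multiplicity d_i, i.e. rho_reg = (direct sum over all irreducibles V_i) d_i V_i. The irreducible dimensions for Z/6Z x D_8 are 1, 1, 1, 1, 1, 1, 1, 1, 1, 1, 1, 1, 1, 1, 1, 1, 1, 1, 1, 1, 1, 1, 1, 1, 2, 2, 2, 2, 2, 2, 2, 2, 2, 2, 2, 2, 2, 2, 2, 2, 2, 2: 24 irreducibles of dimension 1, each with multiplicity 1; 18 irreducibles of dimension 2, each with multiplicity 2. Total dimension 24*1*1 + 18*2*2 = 96 = |G|.

Reasoning: General theorem: in the regular representation of a finite group G, each irreducible appears with multiplicity equal to its dimension. Check: dim(rho_reg) = sum d_i^2 = 1 + 1 + 1 + 1 + 1 + 1 + 1 + 1 + 1 + 1 + 1 + 1 + 1 + 1 + 1 + 1 + 1 + 1 + 1 + 1 + 1 + 1 + 1 + 1 + 4 + 4 + 4 + 4 + 4 + 4 + 4 + 4 + 4 + 4 + 4 + 4 + 4 + 4 + 4 + 4 + 4 + 4 = 96 = |G|.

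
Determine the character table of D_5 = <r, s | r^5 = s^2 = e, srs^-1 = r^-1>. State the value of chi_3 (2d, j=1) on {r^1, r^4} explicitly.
Conjugacy classes: {e} of size 1, {r^1, r^4} of size 2, {r^2, r^3} of size 2, {s, sr, ..., sr^4} of size 5.
Character table:
  irrep \ class              {e} (size 1)  {r^1, r^4} (size 2)  {r^2, r^3} (size 2)  {s, sr, ..., sr^4} (size 5)
  chi_1 (triv)               1             1                    1                    1                          
  chi_2 (sign: r->1, s->-1)  1             1                    1                    -1                         
  chi_3 (2d, j=1)            2             -1/2 + sqrt(5)/2     -sqrt(5)/2 - 1/2     0                          
  chi_4 (2d, j=2)            2             -sqrt(5)/2 - 1/2     -1/2 + sqrt(5)/2     0                          

Spot check: chi_3 (2d, j=1) on {r^1, r^4} = -1/2 + sqrt(5)/2.

Why: D_5 has order 2*5 = 10 with 4 conjugacy classes, hence 4 irreducibles. Sum of squared dims 1 + 1 + 4 + 4 = 10 = |G|. Linear characters come from the abelianisation; the 2-dimensional irreps have character r^k -> 2*cos(2*pi*j*k/5), reflections -> 0.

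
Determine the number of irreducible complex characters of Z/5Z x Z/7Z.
35

Proof sketch: The number of irreducible complex representations of a finite group equals its number of conjugacy classes. Z/5Z x Z/7Z is abelian of order 35, so every element is its own conjugacy class: 35 classes, so Z/5Z x Z/7Z (order 35) has exactly 35 irreducible complex representations.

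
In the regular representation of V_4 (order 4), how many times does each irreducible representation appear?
Each irreducible V_i of dimension d_i appears with multiplicity d_i, i.e. rho_reg = (direct sum over all irreducibles V_i) d_i V_i. The irreducible dimensions for V_4 are 1, 1, 1, 1: 4 irreducibles of dimension 1, each with multiplicity 1. Total dimension 4*1*1 = 4 = |G|.

Proof sketch: General theorem: in the regular representation of a finite group G, each irreducible appears with multiplicity equal to its dimension. Check: dim(rho_reg) = sum d_i^2 = 1 + 1 + 1 + 1 = 4 = |G|.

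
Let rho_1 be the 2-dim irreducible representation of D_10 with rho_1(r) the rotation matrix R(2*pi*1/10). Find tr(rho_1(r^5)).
chi_{rho_1}(r^5) = 2*cos(2*pi*1*5/10) = -2

Why: rho_1(r^5) is rotation by angle 2*pi*1*5/10, whose trace is 2*cos(2*pi*1*5/10) = -2.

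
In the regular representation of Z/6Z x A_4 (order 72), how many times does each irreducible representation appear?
Each irreducible V_i of dimension d_i appears with multiplicity d_i, i.e. rho_reg = (direct sum over all irreducibles V_i) d_i V_i. The irreducible dimensions for Z/6Z x A_4 are 1, 1, 1, 1, 1, 1, 1, 1, 1, 1, 1, 1, 1, 1, 1, 1, 1, 1, 3, 3, 3, 3, 3, 3: 18 irreducibles of dimension 1, each with multiplicity 1; 6 irreducibles of dimension 3, each with multiplicity 3. Total dimension 18*1*1 + 6*3*3 = 72 = |G|.

Working: General theorem: in the regular representation of a finite group G, each irreducible appears with multiplicity equal to its dimension. Check: dim(rho_reg) = sum d_i^2 = 1 + 1 + 1 + 1 + 1 + 1 + 1 + 1 + 1 + 1 + 1 + 1 + 1 + 1 + 1 + 1 + 1 + 1 + 9 + 9 + 9 + 9 + 9 + 9 = 72 = |G|.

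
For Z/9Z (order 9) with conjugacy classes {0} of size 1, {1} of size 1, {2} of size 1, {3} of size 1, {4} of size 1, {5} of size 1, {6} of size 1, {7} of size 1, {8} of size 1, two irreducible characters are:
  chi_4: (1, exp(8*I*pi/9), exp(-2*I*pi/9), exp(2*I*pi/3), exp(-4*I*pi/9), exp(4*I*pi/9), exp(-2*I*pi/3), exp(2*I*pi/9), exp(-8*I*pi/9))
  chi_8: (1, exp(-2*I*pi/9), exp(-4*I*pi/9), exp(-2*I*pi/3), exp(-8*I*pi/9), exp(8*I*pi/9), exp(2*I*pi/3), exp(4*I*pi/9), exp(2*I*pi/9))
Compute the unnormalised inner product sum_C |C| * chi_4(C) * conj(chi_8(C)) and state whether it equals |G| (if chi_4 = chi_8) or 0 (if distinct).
Sum = 0; so <chi_4, chi_8> = 0 (distinct irreducibles are orthogonal).

Working: Compute term by term over conjugacy classes (|C| * chi_4(C) * conj(chi_8(C))):
  1*(1)*conj(1) + 1*(exp(8*I*pi/9))*conj(exp(-2*I*pi/9)) + 1*(exp(-2*I*pi/9))*conj(exp(-4*I*pi/9)) + 1*(exp(2*I*pi/3))*conj(exp(-2*I*pi/3)) + 1*(exp(-4*I*pi/9))*conj(exp(-8*I*pi/9)) + 1*(exp(4*I*pi/9))*conj(exp(8*I*pi/9)) + 1*(exp(-2*I*pi/3))*conj(exp(2*I*pi/3)) + 1*(exp(2*I*pi/9))*conj(exp(4*I*pi/9)) + 1*(exp(-8*I*pi/9))*conj(exp(2*I*pi/9))
  = (1) + (exp(-8*I*pi/9)) + (exp(2*I*pi/9)) + (exp(-2*I*pi/3)) + (exp(4*I*pi/9)) + (exp(-4*I*pi/9)) + (exp(2*I*pi/3)) + (exp(-2*I*pi/9)) + (exp(8*I*pi/9))
  = 0.
(Exp terms are combined using exp(i*s)*conj(exp(i*t)) = exp(i*(s-t)), and sums of them are collapsed using the identity that for every m > 1 the m distinct m-th roots of unity sum to 0, e.g. 1 + exp(2*I*pi/3) + exp(-2*I*pi/3) = 0.)
Dividing by |G| = 9 gives 0/9 = 0, matching the row-orthogonality relation <chi_4, chi_8> = [chi_4 = chi_8].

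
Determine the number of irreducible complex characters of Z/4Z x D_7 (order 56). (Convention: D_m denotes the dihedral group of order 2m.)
20

Explanation: The number of irreducible complex representations of a finite group equals its number of conjugacy classes. For a direct product, #classes(G x H) = #classes(G) * #classes(H). Z/4Z has 4 classes (abelian), D_7 has 5 classes, so 4 * 5 = 20, so Z/4Z x D_7 (order 56) has exactly 20 irreducible complex representations.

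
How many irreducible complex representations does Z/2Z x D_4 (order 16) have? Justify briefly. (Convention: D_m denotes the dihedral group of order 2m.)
10

Proof sketch: The number of irreducible complex representations of a finite group equals its number of conjugacy classes. For a direct product, #classes(G x H) = #classes(G) * #classes(H). Z/2Z has 2 classes (abelian), D_4 has 5 classes, so 2 * 5 = 10, so Z/2Z x D_4 (order 16) has exactly 10 irreducible complex representations.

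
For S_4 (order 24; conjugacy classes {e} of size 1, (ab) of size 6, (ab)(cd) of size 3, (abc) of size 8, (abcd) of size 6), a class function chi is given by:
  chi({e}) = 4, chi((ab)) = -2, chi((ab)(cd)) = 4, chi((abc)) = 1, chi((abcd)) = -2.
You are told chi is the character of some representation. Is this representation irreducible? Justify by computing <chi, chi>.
Not irreducible (reducible): <chi, chi> = 5 > 1.

Working: <chi, chi> = (1/|G|) sum_C |C| * |chi(C)|^2 = (1/24)[1*|4|^2 + 6*|-2|^2 + 3*|4|^2 + 8*|1|^2 + 6*|-2|^2]
  = (1/24)[(16) + (24) + (48) + (8) + (24)] = 120/24 = 5.
A character is irreducible iff <chi, chi> = 1, so this representation is reducible.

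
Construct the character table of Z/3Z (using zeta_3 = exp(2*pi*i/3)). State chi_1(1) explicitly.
Character table of Z/3Z (irreps indexed chi_0,...,chi_2 with chi_k(m) = zeta_3^(k*m), zeta_3 = exp(2*pi*i/3)):
  irrep \ class  {0} (size 1)  {1} (size 1)    {2} (size 1)  
  chi_0          1             1               1             
  chi_1          1             exp(2*I*pi/3)   exp(-2*I*pi/3)
  chi_2          1             exp(-2*I*pi/3)  exp(2*I*pi/3) 

Spot check: chi_1(1) = zeta_3^(1*1) = zeta_3^1 = exp(2*I*pi/3).

Solution. Z/3Z is abelian, so all 3 irreducible complex representations are 1-dimensional. They are given by chi_k(m) = zeta_3^(k*m) for k = 0,...,2. Row orthogonality: sum_m chi_k(m) conj(chi_l(m)) = 3 * [k = l].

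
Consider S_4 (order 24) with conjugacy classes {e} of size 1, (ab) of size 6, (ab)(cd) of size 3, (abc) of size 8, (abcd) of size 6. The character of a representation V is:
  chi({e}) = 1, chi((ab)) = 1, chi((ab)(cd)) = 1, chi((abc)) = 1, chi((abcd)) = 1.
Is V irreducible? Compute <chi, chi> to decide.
Irreducible: <chi, chi> = 1.

Solution. <chi, chi> = (1/|G|) sum_C |C| * |chi(C)|^2 = (1/24)[1*|1|^2 + 6*|1|^2 + 3*|1|^2 + 8*|1|^2 + 6*|1|^2]
  = (1/24)[(1) + (6) + (3) + (8) + (6)] = 24/24 = 1.
A character is irreducible iff <chi, chi> = 1, so this representation is irreducible.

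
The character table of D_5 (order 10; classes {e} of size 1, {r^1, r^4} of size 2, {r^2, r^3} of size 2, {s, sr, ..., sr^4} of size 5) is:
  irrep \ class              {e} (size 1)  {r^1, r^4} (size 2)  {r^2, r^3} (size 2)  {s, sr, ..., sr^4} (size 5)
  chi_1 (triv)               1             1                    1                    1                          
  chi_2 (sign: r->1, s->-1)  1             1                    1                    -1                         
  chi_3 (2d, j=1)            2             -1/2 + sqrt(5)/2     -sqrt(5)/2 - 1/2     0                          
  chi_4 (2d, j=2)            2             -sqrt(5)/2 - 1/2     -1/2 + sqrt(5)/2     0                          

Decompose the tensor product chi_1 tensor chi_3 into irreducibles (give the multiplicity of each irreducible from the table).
chi_1 tensor chi_3 = chi_3 (all other irreducibles have multiplicity 0).

Explanation: The character of a tensor product is the pointwise product (chi_1 * chi_3)(C) = chi_1(C) * chi_3(C):
  {e}: (1)*(2), {r^1, r^4}: (1)*(-1/2 + sqrt(5)/2), {r^2, r^3}: (1)*(-sqrt(5)/2 - 1/2), {s, sr, ..., sr^4}: (1)*(0)
so (chi_1 * chi_3) takes values
  {e} -> 2, {r^1, r^4} -> -1/2 + sqrt(5)/2, {r^2, r^3} -> -sqrt(5)/2 - 1/2, {s, sr, ..., sr^4} -> 0.
Now take the inner product of this character with each irreducible chi from the table, <chi_1*chi_3, chi> = (1/10) sum_C |C| (chi_1*chi_3)(C) conj(chi(C)):
  <chi_1*chi_3, chi_1> = (1/10)[1*(2)*conj(1) + 2*(-1/2 + sqrt(5)/2)*conj(1) + 2*(-sqrt(5)/2 - 1/2)*conj(1) + 5*(0)*conj(1)]
      = (1/10)[(2) + (-1 + sqrt(5)) + (-sqrt(5) - 1) + (0)] = 0/10 = 0
  <chi_1*chi_3, chi_2> = (1/10)[1*(2)*conj(1) + 2*(-1/2 + sqrt(5)/2)*conj(1) + 2*(-sqrt(5)/2 - 1/2)*conj(1) + 5*(0)*conj(-1)]
      = (1/10)[(2) + (-1 + sqrt(5)) + (-sqrt(5) - 1) + (0)] = 0/10 = 0
  <chi_1*chi_3, chi_3> = (1/10)[1*(2)*conj(2) + 2*(-1/2 + sqrt(5)/2)*conj(-1/2 + sqrt(5)/2) + 2*(-sqrt(5)/2 - 1/2)*conj(-sqrt(5)/2 - 1/2) + 5*(0)*conj(0)]
      = (1/10)[(4) + (3 - sqrt(5)) + (sqrt(5) + 3) + (0)] = 10/10 = 1
  <chi_1*chi_3, chi_4> = (1/10)[1*(2)*conj(2) + 2*(-1/2 + sqrt(5)/2)*conj(-sqrt(5)/2 - 1/2) + 2*(-sqrt(5)/2 - 1/2)*conj(-1/2 + sqrt(5)/2) + 5*(0)*conj(0)]
      = (1/10)[(4) + (-2) + (-2) + (0)] = 0/10 = 0
Hence the multiplicities are chi_3: 1. Dimension check: dim(chi_1)*dim(chi_3) = 1*2 = 2 and sum (mult * dim) = 1*2 = 2.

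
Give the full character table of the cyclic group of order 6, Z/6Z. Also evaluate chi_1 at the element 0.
Character table of Z/6Z (irreps indexed chi_0,...,chi_5 with chi_k(m) = zeta_6^(k*m), zeta_6 = exp(2*pi*i/6)):
  irrep \ class  {0} (size 1)  {1} (size 1)    {2} (size 1)    {3} (size 1)  {4} (size 1)    {5} (size 1)  
  chi_0          1             1               1               1             1               1             
  chi_1          1             exp(I*pi/3)     exp(2*I*pi/3)   -1            exp(-2*I*pi/3)  exp(-I*pi/3)  
  chi_2          1             exp(2*I*pi/3)   exp(-2*I*pi/3)  1             exp(2*I*pi/3)   exp(-2*I*pi/3)
  chi_3          1             -1              1               -1            1               -1            
  chi_4          1             exp(-2*I*pi/3)  exp(2*I*pi/3)   1             exp(-2*I*pi/3)  exp(2*I*pi/3) 
  chi_5          1             exp(-I*pi/3)    exp(-2*I*pi/3)  -1            exp(2*I*pi/3)   exp(I*pi/3)   

Spot check: chi_1(0) = zeta_6^(1*0) = zeta_6^0 = 1.

Solution. Z/6Z is abelian, so all 6 irreducible complex representations are 1-dimensional. They are given by chi_k(m) = zeta_6^(k*m) for k = 0,...,5. Row orthogonality: sum_m chi_k(m) conj(chi_l(m)) = 6 * [k = l].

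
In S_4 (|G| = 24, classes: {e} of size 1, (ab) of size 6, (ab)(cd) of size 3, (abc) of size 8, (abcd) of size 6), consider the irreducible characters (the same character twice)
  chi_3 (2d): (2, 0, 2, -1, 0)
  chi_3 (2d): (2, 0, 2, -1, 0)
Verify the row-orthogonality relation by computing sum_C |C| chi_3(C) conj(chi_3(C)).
Sum = 24 = |G| = 24; so <chi_3, chi_3> = 1 (norm-1 confirms irreducibility).

Justification: Compute term by term over conjugacy classes (|C| * chi_3(C) * conj(chi_3(C))):
  1*(2)*conj(2) + 6*(0)*conj(0) + 3*(2)*conj(2) + 8*(-1)*conj(-1) + 6*(0)*conj(0)
  = (4) + (0) + (12) + (8) + (0)
  = 24.
Dividing by |G| = 24 gives 24/24 = 1, matching the row-orthogonality relation <chi_3, chi_3> = [chi_3 = chi_3].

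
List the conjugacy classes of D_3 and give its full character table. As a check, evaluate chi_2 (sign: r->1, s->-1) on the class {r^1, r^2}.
Conjugacy classes: {e} of size 1, {r^1, r^2} of size 2, {s, sr, ..., sr^2} of size 3.
Character table:
  irrep \ class              {e} (size 1)  {r^1, r^2} (size 2)  {s, sr, ..., sr^2} (size 3)
  chi_1 (triv)               1             1                    1                          
  chi_2 (sign: r->1, s->-1)  1             1                    -1                         
  chi_3 (2d, j=1)            2             -1                   0                          

Spot check: chi_2 (sign: r->1, s->-1) on {r^1, r^2} = 1.

Justification: D_3 has order 2*3 = 6 with 3 conjugacy classes, hence 3 irreducibles. Sum of squared dims 1 + 1 + 4 = 6 = |G|. Linear characters come from the abelianisation; the 2-dimensional irreps have character r^k -> 2*cos(2*pi*j*k/3), reflections -> 0.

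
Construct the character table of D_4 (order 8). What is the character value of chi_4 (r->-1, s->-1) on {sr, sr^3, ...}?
Conjugacy classes: {e} of size 1, {r^2} of size 1, {r^1, r^3} of size 2, {s, sr^2, ...} of size 2, {sr, sr^3, ...} of size 2.
Character table:
  irrep \ class              {e} (size 1)  {r^2} (size 1)  {r^1, r^3} (size 2)  {s, sr^2, ...} (size 2)  {sr, sr^3, ...} (size 2)
  chi_1 (triv)               1             1               1                    1                        1                       
  chi_2 (sign: r->1, s->-1)  1             1               1                    -1                       -1                      
  chi_3 (r->-1, s->1)        1             1               -1                   1                        -1                      
  chi_4 (r->-1, s->-1)       1             1               -1                   -1                       1                       
  chi_5 (2d, j=1)            2             -2              0                    0                        0                       

Spot check: chi_4 (r->-1, s->-1) on {sr, sr^3, ...} = 1.

D_4 has order 2*4 = 8 with 5 conjugacy classes, hence 5 irreducibles. Sum of squared dims 1 + 1 + 1 + 1 + 4 = 8 = |G|. Linear characters come from the abelianisation; the 2-dimensional irreps have character r^k -> 2*cos(2*pi*j*k/4), reflections -> 0.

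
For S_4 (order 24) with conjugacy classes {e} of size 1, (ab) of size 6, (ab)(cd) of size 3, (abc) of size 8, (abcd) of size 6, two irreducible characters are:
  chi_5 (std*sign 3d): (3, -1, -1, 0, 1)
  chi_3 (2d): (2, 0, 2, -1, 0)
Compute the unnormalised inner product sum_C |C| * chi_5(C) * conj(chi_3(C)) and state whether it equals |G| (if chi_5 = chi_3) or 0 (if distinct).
Sum = 0; so <chi_5, chi_3> = 0 (distinct irreducibles are orthogonal).

Derivation: Compute term by term over conjugacy classes (|C| * chi_5(C) * conj(chi_3(C))):
  1*(3)*conj(2) + 6*(-1)*conj(0) + 3*(-1)*conj(2) + 8*(0)*conj(-1) + 6*(1)*conj(0)
  = (6) + (0) + (-6) + (0) + (0)
  = 0.
Dividing by |G| = 24 gives 0/24 = 0, matching the row-orthogonality relation <chi_5, chi_3> = [chi_5 = chi_3].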